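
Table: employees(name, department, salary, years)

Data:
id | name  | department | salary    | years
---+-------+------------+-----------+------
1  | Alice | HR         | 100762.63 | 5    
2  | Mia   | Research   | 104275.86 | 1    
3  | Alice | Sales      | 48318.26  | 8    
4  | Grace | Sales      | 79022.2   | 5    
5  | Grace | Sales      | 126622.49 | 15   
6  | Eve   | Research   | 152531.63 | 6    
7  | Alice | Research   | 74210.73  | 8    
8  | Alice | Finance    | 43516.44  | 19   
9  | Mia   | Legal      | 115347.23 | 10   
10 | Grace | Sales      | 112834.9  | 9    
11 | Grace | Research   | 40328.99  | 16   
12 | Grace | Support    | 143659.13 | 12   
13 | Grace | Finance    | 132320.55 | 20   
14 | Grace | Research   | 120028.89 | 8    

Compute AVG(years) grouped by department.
SELECT department, AVG(years) as result
FROM employees
GROUP BY department

Result:
  Finance: 19.50
  HR: 5.00
  Legal: 10.00
  Research: 7.80
  Sales: 9.25
  Support: 12.00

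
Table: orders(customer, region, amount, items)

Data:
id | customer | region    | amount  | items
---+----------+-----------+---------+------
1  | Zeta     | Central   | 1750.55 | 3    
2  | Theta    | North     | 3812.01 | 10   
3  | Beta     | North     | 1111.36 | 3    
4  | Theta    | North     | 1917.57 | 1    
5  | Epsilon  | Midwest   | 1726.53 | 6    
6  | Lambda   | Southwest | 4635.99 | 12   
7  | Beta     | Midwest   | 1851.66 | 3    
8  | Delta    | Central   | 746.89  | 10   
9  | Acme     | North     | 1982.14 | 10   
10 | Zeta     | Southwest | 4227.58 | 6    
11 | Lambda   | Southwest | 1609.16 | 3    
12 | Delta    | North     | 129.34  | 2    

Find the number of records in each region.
SELECT region, COUNT(*) as count
FROM orders
GROUP BY region

Result:
  Central: 2
  Midwest: 2
  North: 5
  Southwest: 3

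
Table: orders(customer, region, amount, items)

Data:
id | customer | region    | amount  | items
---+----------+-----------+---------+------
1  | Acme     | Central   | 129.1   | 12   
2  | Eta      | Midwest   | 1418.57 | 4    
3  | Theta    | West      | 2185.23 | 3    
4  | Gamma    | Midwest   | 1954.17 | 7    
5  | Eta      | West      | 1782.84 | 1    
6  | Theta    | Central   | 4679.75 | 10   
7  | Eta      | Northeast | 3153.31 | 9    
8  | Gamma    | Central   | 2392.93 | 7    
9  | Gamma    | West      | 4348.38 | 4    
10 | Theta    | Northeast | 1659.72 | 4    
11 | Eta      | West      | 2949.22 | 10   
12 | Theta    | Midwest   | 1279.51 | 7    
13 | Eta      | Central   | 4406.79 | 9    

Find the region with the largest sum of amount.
SELECT region, SUM(amount) as val
FROM orders
GROUP BY region
ORDER BY val DESC
LIMIT 1

Result: Central with sum(amount) = 11608.57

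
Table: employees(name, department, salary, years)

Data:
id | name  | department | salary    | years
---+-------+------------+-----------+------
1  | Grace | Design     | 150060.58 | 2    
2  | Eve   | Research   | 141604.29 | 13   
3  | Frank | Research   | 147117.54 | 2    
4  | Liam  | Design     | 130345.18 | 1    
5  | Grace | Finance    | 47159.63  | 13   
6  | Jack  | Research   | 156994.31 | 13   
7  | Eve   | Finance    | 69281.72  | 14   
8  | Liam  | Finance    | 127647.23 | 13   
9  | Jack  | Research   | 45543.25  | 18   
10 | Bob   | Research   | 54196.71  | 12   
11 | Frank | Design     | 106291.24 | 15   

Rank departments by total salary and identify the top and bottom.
SELECT department, SUM(salary)
FROM employees
GROUP BY department
ORDER BY SUM(salary)

All groups:
  Finance: 244088.58
  Design: 386697.00
  Research: 545456.10

Highest: Research (545456.10)
Lowest: Finance (244088.58)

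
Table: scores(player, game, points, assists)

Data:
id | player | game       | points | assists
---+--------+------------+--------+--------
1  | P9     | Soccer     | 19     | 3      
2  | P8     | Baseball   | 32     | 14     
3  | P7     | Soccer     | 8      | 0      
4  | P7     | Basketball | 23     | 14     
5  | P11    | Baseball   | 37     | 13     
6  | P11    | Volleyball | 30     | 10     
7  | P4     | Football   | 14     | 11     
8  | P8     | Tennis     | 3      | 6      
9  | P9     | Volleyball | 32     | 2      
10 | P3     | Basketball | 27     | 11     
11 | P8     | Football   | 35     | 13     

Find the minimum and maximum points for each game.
SELECT game, MIN(points), MAX(points)
FROM scores
GROUP BY game

Result:
  Baseball: min=32, max=37
  Basketball: min=23, max=27
  Football: min=14, max=35
  Soccer: min=8, max=19
  Tennis: min=3, max=3
  Volleyball: min=30, max=32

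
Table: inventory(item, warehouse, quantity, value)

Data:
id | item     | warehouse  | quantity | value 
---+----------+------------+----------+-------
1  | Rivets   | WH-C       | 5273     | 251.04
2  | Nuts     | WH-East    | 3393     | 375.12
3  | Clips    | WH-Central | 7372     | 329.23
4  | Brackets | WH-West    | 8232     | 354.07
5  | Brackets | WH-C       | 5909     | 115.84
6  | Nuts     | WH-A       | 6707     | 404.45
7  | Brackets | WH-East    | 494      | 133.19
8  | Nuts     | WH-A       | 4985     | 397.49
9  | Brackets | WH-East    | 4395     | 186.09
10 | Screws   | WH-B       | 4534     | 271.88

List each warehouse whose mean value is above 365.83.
SELECT warehouse, AVG(value)
FROM inventory
GROUP BY warehouse
HAVING AVG(value) > 365.83

Result:
  WH-A: avg=400.97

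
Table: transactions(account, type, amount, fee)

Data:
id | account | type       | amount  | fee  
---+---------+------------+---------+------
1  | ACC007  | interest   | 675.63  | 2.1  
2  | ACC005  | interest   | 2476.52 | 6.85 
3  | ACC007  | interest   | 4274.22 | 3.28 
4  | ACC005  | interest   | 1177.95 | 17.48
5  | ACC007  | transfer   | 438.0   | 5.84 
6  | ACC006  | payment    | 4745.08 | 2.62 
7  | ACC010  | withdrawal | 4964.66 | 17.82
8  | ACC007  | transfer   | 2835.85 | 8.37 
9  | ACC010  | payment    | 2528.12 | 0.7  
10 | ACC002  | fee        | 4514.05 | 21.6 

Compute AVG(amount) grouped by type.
SELECT type, AVG(amount) as result
FROM transactions
GROUP BY type

Result:
  fee: 4514.05
  interest: 2151.08
  payment: 3636.60
  transfer: 1636.93
  withdrawal: 4964.66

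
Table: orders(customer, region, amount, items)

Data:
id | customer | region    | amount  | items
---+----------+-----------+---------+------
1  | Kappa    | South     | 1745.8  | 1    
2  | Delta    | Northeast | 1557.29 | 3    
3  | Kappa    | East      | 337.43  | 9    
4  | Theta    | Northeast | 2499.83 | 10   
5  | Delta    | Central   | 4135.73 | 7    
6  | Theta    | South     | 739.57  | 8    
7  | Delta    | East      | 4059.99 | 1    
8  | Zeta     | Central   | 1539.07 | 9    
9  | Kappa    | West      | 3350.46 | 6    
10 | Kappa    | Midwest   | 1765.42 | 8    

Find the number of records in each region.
SELECT region, COUNT(*) as count
FROM orders
GROUP BY region

Result:
  Central: 2
  East: 2
  Midwest: 1
  Northeast: 2
  South: 2
  West: 1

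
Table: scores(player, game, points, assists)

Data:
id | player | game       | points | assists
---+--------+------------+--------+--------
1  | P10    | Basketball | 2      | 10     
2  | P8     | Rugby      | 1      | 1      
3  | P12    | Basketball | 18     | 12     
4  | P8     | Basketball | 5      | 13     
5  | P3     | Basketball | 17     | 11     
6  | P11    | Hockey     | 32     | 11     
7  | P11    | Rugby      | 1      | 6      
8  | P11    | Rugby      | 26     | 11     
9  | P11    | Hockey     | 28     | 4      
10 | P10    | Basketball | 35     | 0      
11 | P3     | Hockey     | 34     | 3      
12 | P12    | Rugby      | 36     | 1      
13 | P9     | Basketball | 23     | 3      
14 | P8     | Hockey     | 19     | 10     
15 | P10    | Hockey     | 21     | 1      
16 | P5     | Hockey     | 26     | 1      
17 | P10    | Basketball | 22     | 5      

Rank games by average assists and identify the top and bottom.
SELECT game, AVG(assists)
FROM scores
GROUP BY game
ORDER BY AVG(assists)

All groups:
  Rugby: 4.75
  Hockey: 5.00
  Basketball: 7.71

Highest: Basketball (7.71)
Lowest: Rugby (4.75)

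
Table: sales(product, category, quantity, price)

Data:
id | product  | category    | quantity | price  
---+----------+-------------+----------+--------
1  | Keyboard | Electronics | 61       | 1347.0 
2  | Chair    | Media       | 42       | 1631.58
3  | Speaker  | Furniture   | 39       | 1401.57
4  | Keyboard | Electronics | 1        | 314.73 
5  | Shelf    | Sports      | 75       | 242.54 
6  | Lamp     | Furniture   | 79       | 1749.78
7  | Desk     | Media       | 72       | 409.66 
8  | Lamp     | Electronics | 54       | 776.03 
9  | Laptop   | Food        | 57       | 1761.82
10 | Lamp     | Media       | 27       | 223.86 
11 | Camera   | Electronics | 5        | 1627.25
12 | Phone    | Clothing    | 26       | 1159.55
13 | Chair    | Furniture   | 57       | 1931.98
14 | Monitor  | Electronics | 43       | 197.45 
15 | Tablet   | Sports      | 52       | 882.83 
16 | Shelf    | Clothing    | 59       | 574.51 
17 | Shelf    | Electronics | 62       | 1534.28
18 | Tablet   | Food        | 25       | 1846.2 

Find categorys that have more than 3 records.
SELECT category, COUNT(*) as cnt
FROM sales
GROUP BY category
HAVING COUNT(*) > 3

Result:
  Electronics: 6

Note: HAVING filters groups after aggregation, WHERE filters rows before.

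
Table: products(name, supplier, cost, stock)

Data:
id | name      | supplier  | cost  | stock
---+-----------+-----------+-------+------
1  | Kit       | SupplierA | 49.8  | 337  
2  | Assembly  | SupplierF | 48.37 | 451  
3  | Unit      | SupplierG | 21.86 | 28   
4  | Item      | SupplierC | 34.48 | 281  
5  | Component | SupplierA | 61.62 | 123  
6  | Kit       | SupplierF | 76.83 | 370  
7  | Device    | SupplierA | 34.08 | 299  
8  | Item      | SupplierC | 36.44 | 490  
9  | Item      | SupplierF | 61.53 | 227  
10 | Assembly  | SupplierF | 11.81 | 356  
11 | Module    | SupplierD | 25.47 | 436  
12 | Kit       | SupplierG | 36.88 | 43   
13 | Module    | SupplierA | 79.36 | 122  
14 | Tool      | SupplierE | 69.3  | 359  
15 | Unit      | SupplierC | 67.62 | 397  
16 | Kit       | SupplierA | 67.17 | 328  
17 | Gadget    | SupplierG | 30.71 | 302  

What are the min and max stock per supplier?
SELECT supplier, MIN(stock), MAX(stock)
FROM products
GROUP BY supplier

Result:
  SupplierA: min=122, max=337
  SupplierC: min=281, max=490
  SupplierD: min=436, max=436
  SupplierE: min=359, max=359
  SupplierF: min=227, max=451
  SupplierG: min=28, max=302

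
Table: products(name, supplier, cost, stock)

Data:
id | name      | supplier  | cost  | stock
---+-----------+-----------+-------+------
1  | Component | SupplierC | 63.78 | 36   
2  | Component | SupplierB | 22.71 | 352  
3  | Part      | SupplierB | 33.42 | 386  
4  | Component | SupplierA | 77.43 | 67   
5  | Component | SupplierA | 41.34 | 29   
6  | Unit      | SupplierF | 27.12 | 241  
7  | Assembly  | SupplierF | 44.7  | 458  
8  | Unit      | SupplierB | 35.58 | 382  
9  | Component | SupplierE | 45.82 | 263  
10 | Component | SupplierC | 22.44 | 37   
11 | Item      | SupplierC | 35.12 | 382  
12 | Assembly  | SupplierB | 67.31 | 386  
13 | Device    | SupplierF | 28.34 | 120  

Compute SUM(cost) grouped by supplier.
SELECT supplier, SUM(cost) as result
FROM products
GROUP BY supplier

Result:
  SupplierA: 118.77
  SupplierB: 159.02
  SupplierC: 121.34
  SupplierE: 45.82
  SupplierF: 100.16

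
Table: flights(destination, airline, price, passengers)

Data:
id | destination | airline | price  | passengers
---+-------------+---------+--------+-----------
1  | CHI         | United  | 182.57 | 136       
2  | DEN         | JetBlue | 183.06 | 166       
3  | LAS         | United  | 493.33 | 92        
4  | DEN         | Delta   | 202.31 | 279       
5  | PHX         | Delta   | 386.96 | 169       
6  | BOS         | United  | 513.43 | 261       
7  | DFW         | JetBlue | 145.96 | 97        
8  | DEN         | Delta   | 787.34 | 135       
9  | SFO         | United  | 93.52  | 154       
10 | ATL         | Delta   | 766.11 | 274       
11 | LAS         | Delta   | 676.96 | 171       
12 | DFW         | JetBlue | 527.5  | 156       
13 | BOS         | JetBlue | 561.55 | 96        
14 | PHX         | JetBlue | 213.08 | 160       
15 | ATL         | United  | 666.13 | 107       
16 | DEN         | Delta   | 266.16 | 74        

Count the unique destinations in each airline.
SELECT airline, COUNT(DISTINCT destination)
FROM flights
GROUP BY airline

Result:
  Delta: 4 distinct
  JetBlue: 4 distinct
  United: 5 distinct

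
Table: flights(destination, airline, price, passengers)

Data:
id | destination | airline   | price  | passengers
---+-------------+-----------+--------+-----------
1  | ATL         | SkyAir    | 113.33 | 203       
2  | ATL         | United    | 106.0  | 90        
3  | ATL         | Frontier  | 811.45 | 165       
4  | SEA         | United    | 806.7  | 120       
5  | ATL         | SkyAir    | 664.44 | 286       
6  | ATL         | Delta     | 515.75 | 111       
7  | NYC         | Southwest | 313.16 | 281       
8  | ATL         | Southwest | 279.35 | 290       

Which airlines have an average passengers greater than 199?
SELECT airline, AVG(passengers)
FROM flights
GROUP BY airline
HAVING AVG(passengers) > 199

Result:
  SkyAir: avg=244.50
  Southwest: avg=285.50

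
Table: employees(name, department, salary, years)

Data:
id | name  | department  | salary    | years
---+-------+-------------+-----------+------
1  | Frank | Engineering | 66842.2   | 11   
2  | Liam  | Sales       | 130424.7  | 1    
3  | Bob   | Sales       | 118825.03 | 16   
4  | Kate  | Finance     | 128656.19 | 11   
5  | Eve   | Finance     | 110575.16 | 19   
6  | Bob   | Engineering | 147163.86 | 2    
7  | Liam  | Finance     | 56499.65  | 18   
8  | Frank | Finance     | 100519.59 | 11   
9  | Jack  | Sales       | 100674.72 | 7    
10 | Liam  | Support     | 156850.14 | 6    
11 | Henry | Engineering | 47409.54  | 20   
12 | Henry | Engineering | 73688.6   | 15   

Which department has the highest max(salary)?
SELECT department, MAX(salary) as val
FROM employees
GROUP BY department
ORDER BY val DESC
LIMIT 1

Result: Support with max(salary) = 156850.14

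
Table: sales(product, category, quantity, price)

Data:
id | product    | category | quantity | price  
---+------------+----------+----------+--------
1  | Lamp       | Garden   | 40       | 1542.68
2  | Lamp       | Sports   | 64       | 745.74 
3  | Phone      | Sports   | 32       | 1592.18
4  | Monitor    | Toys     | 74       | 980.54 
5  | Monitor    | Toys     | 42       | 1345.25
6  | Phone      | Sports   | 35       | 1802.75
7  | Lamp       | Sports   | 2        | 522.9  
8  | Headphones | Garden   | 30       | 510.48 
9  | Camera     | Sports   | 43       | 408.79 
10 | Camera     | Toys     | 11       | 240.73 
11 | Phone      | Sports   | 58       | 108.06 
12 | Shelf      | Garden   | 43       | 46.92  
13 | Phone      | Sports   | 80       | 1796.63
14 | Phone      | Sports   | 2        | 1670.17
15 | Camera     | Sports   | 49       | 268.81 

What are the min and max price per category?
SELECT category, MIN(price), MAX(price)
FROM sales
GROUP BY category

Result:
  Garden: min=46.92, max=1542.68
  Sports: min=108.06, max=1802.75
  Toys: min=240.73, max=1345.25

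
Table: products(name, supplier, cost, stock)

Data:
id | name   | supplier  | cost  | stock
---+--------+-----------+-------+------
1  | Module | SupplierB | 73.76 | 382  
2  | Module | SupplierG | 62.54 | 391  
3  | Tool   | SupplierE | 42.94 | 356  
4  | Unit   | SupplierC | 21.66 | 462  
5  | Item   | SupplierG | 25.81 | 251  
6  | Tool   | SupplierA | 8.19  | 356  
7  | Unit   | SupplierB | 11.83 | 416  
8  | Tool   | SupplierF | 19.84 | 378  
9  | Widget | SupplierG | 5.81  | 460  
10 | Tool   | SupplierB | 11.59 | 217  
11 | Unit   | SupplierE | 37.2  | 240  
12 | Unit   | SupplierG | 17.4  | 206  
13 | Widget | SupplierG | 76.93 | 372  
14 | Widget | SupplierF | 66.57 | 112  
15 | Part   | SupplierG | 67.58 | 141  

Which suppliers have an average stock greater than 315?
SELECT supplier, AVG(stock)
FROM products
GROUP BY supplier
HAVING AVG(stock) > 315

Result:
  SupplierA: avg=356.00
  SupplierB: avg=338.33
  SupplierC: avg=462.00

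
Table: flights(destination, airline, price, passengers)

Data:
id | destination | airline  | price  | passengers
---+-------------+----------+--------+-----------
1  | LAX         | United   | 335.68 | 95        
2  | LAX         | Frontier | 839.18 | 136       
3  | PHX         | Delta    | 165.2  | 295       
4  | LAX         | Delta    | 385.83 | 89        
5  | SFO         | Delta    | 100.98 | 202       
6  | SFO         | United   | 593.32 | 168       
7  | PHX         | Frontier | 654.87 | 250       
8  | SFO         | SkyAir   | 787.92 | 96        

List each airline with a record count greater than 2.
SELECT airline, COUNT(*) as cnt
FROM flights
GROUP BY airline
HAVING COUNT(*) > 2

Result:
  Delta: 3

Note: HAVING filters groups after aggregation, WHERE filters rows before.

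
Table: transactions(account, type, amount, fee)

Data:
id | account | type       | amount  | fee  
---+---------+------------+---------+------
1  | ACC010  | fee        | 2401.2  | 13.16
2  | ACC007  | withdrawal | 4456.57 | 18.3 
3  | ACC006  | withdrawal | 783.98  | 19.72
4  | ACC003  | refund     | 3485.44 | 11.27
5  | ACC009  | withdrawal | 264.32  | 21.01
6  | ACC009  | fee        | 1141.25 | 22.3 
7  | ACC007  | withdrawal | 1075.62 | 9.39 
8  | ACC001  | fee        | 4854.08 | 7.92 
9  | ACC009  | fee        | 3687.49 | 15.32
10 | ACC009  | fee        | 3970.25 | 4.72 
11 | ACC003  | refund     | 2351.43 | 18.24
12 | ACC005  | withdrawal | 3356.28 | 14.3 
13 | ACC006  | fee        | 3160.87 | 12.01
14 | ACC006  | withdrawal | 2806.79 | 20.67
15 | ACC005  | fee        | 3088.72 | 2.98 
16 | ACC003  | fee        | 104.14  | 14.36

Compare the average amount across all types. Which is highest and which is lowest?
SELECT type, AVG(amount)
FROM transactions
GROUP BY type
ORDER BY AVG(amount)

All groups:
  withdrawal: 2123.93
  fee: 2801.00
  refund: 2918.44

Highest: refund (2918.44)
Lowest: withdrawal (2123.93)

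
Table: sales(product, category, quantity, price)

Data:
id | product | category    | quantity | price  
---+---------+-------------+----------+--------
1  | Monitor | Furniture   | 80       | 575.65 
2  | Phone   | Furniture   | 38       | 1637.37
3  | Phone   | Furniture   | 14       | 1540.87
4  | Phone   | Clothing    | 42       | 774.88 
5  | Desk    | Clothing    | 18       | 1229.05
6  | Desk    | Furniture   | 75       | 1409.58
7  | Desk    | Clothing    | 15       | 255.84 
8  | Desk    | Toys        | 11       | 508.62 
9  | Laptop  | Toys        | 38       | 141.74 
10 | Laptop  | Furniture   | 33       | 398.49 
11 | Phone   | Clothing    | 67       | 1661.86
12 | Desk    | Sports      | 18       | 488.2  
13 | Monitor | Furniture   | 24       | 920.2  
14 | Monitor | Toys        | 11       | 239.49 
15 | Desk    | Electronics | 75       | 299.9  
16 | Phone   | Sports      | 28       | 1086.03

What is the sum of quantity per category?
SELECT category, SUM(quantity) as result
FROM sales
GROUP BY category

Result:
  Clothing: 142
  Electronics: 75
  Furniture: 264
  Sports: 46
  Toys: 60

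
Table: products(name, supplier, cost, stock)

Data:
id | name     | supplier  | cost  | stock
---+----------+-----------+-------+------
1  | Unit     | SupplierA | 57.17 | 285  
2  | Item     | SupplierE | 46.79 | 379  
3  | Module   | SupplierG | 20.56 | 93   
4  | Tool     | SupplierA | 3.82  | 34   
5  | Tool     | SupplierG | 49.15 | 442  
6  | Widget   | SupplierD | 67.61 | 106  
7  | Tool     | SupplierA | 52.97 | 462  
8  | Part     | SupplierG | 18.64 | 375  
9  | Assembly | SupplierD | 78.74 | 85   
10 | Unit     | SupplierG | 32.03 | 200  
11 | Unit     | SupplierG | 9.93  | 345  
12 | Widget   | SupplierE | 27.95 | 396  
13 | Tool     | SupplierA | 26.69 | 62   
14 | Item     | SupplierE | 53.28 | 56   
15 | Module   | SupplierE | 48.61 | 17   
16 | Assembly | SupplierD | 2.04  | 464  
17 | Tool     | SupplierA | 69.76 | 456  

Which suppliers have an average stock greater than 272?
SELECT supplier, AVG(stock)
FROM products
GROUP BY supplier
HAVING AVG(stock) > 272

Result:
  SupplierG: avg=291.00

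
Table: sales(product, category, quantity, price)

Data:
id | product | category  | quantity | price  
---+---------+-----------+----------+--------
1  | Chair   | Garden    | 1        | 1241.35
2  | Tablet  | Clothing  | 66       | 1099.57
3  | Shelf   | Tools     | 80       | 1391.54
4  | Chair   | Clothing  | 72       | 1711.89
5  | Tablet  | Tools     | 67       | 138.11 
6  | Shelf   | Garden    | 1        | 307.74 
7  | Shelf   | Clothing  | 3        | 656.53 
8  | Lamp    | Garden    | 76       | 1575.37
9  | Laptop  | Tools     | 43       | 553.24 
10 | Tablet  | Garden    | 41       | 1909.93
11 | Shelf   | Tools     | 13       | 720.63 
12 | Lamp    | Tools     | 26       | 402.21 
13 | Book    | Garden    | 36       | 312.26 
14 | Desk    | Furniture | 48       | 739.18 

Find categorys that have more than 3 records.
SELECT category, COUNT(*) as cnt
FROM sales
GROUP BY category
HAVING COUNT(*) > 3

Result:
  Garden: 5
  Tools: 5

Note: HAVING filters groups after aggregation, WHERE filters rows before.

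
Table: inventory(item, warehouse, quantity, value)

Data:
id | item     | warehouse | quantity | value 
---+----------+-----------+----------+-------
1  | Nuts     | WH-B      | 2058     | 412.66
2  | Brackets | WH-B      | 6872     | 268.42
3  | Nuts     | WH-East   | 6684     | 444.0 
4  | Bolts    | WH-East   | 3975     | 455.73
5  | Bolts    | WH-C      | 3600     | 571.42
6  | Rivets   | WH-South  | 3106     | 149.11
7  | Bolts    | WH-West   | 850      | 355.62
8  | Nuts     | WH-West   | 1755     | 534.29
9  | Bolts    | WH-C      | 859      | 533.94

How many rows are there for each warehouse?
SELECT warehouse, COUNT(*) as count
FROM inventory
GROUP BY warehouse

Result:
  WH-B: 2
  WH-C: 2
  WH-East: 2
  WH-South: 1
  WH-West: 2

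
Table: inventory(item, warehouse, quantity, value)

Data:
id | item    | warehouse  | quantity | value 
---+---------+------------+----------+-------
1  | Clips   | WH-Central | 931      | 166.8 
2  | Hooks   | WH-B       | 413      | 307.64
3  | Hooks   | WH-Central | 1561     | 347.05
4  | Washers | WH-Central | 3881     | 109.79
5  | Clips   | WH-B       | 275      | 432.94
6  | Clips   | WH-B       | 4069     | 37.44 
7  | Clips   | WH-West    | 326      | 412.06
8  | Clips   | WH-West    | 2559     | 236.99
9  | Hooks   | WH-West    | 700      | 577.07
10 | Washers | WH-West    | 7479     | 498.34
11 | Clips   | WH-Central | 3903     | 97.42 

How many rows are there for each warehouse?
SELECT warehouse, COUNT(*) as count
FROM inventory
GROUP BY warehouse

Result:
  WH-B: 3
  WH-Central: 4
  WH-West: 4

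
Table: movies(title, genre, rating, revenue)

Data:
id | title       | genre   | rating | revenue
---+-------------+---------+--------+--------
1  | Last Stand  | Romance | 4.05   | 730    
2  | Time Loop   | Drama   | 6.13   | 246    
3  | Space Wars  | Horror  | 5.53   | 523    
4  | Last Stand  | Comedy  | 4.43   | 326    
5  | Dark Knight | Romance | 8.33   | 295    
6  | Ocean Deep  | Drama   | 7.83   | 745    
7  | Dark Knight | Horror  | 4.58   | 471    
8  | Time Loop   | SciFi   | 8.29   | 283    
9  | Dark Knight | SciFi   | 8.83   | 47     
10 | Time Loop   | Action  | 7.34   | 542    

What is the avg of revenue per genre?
SELECT genre, AVG(revenue) as result
FROM movies
GROUP BY genre

Result:
  Action: 542.00
  Comedy: 326.00
  Drama: 495.50
  Horror: 497.00
  Romance: 512.50
  SciFi: 165.00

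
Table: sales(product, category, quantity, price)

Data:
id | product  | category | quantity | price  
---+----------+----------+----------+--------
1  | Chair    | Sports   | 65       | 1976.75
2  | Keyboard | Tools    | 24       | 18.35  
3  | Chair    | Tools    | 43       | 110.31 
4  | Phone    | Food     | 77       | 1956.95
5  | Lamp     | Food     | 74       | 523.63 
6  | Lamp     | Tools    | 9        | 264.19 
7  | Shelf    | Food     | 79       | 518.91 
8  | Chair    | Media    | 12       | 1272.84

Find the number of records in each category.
SELECT category, COUNT(*) as count
FROM sales
GROUP BY category

Result:
  Food: 3
  Media: 1
  Sports: 1
  Tools: 3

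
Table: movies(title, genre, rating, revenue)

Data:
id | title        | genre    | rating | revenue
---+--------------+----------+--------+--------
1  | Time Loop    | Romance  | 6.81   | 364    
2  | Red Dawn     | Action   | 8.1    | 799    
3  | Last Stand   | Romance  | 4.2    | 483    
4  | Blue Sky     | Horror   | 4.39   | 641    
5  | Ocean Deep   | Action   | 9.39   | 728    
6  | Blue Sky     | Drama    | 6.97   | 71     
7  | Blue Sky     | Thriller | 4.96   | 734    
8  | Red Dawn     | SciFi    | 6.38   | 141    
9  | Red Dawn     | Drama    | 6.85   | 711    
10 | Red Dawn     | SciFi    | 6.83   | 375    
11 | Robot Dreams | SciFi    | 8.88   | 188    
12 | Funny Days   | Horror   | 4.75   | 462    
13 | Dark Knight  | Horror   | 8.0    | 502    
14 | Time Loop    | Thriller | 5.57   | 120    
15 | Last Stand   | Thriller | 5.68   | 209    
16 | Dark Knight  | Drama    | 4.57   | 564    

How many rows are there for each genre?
SELECT genre, COUNT(*) as count
FROM movies
GROUP BY genre

Result:
  Action: 2
  Drama: 3
  Horror: 3
  Romance: 2
  SciFi: 3
  Thriller: 3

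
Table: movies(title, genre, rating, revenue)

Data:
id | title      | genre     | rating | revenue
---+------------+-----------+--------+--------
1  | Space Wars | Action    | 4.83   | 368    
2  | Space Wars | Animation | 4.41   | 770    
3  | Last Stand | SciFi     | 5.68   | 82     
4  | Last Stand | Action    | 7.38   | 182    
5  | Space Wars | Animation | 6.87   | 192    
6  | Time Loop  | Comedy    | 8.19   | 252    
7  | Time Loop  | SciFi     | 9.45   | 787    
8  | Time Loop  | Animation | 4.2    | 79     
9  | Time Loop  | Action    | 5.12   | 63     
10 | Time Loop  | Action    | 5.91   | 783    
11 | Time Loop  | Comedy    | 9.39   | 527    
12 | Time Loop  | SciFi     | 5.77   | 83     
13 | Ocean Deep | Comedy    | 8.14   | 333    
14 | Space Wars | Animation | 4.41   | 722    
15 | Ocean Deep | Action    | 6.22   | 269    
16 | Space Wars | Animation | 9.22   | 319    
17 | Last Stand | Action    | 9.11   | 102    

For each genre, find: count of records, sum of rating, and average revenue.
SELECT genre,
       COUNT(*) as cnt,
       SUM(rating) as total_rating,
       AVG(revenue) as avg_revenue
FROM movies
GROUP BY genre

Result:
  Action: 6 records, 38.57 total rating, 294.50 avg revenue
  Animation: 5 records, 29.11 total rating, 416.40 avg revenue
  Comedy: 3 records, 25.72 total rating, 370.67 avg revenue
  SciFi: 3 records, 20.90 total rating, 317.33 avg revenue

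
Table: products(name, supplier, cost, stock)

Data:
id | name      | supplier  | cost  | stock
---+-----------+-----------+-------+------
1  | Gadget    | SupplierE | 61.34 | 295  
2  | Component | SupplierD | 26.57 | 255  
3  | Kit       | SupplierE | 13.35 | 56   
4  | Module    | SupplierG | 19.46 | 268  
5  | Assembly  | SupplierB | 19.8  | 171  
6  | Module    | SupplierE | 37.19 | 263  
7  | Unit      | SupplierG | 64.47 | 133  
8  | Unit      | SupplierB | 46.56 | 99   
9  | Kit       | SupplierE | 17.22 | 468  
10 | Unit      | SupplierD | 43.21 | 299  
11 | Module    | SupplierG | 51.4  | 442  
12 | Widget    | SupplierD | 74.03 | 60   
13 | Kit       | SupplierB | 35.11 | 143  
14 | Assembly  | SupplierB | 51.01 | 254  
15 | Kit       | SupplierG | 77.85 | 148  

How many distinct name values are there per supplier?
SELECT supplier, COUNT(DISTINCT name)
FROM products
GROUP BY supplier

Result:
  SupplierB: 3 distinct
  SupplierD: 3 distinct
  SupplierE: 3 distinct
  SupplierG: 3 distinct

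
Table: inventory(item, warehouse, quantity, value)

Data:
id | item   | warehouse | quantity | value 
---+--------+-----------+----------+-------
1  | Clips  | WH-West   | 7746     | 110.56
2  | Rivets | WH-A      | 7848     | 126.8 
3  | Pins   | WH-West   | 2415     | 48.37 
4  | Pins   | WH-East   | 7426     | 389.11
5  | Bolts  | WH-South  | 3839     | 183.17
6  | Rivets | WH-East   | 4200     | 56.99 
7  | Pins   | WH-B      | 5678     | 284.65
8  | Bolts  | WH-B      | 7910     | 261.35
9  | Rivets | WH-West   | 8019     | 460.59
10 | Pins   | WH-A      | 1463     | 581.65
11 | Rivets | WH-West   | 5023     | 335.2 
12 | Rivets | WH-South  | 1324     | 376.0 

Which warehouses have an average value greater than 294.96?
SELECT warehouse, AVG(value)
FROM inventory
GROUP BY warehouse
HAVING AVG(value) > 294.96

Result:
  WH-A: avg=354.23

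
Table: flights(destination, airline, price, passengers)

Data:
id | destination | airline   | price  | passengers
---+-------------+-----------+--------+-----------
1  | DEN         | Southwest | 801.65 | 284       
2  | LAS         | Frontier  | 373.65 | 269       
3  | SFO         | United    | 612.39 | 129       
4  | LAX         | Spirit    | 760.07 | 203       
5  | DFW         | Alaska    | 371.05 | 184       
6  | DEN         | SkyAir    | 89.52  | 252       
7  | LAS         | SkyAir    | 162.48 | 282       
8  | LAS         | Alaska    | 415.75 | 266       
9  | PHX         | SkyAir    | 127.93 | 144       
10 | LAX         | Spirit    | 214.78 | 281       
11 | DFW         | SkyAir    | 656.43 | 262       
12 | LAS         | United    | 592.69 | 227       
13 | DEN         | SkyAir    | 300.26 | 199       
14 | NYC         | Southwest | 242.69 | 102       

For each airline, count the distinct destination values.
SELECT airline, COUNT(DISTINCT destination)
FROM flights
GROUP BY airline

Result:
  Alaska: 2 distinct
  Frontier: 1 distinct
  SkyAir: 4 distinct
  Southwest: 2 distinct
  Spirit: 1 distinct
  United: 2 distinct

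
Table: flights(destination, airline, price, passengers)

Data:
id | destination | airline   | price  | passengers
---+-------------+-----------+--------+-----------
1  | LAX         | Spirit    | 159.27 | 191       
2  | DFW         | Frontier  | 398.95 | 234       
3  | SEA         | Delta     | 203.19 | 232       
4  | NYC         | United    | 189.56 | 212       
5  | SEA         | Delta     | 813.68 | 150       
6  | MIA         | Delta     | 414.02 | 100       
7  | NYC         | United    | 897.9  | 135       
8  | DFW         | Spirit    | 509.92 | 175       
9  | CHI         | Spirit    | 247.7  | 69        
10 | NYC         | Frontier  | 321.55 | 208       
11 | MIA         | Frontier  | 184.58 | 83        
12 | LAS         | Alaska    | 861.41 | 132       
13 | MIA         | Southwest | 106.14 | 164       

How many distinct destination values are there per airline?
SELECT airline, COUNT(DISTINCT destination)
FROM flights
GROUP BY airline

Result:
  Alaska: 1 distinct
  Delta: 2 distinct
  Frontier: 3 distinct
  Southwest: 1 distinct
  Spirit: 3 distinct
  United: 1 distinct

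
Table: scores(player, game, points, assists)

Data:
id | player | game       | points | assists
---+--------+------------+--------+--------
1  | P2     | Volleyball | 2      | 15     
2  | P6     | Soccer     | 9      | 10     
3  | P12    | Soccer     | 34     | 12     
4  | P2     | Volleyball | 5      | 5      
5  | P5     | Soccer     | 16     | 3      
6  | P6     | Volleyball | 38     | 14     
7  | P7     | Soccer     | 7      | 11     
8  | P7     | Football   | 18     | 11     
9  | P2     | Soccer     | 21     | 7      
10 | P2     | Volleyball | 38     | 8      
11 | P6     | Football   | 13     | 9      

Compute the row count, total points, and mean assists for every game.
SELECT game,
       COUNT(*) as cnt,
       SUM(points) as total_points,
       AVG(assists) as avg_assists
FROM scores
GROUP BY game

Result:
  Football: 2 records, 31 total points, 10.00 avg assists
  Soccer: 5 records, 87 total points, 8.60 avg assists
  Volleyball: 4 records, 83 total points, 10.50 avg assists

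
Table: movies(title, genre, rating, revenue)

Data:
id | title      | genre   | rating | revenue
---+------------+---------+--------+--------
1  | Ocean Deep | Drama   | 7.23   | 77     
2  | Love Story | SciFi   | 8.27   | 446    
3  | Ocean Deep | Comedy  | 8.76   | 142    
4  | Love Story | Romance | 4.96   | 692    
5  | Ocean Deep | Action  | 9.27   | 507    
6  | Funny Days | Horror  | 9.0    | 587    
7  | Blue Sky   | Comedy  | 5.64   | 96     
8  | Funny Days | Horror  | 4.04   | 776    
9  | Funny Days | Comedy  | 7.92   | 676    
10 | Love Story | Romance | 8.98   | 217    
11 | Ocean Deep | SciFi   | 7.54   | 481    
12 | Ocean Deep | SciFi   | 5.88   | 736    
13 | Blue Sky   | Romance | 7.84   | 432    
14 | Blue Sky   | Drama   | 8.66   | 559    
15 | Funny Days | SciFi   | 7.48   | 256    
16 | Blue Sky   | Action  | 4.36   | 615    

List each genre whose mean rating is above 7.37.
SELECT genre, AVG(rating)
FROM movies
GROUP BY genre
HAVING AVG(rating) > 7.37

Result:
  Comedy: avg=7.44
  Drama: avg=7.95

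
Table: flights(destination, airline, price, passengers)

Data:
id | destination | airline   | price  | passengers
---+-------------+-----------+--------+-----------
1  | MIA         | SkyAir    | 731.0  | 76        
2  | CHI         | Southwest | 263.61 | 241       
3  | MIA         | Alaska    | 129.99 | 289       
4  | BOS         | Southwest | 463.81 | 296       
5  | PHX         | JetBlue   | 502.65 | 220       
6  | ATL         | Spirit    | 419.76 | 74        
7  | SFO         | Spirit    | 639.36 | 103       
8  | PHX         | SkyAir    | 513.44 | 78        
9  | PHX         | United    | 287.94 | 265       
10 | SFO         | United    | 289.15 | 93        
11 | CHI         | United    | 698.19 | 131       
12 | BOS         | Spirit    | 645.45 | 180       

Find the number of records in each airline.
SELECT airline, COUNT(*) as count
FROM flights
GROUP BY airline

Result:
  Alaska: 1
  JetBlue: 1
  SkyAir: 2
  Southwest: 2
  Spirit: 3
  United: 3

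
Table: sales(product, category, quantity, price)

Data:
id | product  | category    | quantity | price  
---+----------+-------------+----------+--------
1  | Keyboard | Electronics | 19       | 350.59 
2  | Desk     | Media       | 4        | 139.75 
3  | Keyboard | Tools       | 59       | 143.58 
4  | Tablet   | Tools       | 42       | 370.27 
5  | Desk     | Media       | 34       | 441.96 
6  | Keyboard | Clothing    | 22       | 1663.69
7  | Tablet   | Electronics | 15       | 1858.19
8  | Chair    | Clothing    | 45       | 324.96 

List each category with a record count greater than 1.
SELECT category, COUNT(*) as cnt
FROM sales
GROUP BY category
HAVING COUNT(*) > 1

Result:
  Clothing: 2
  Electronics: 2
  Media: 2
  Tools: 2

Note: HAVING filters groups after aggregation, WHERE filters rows before.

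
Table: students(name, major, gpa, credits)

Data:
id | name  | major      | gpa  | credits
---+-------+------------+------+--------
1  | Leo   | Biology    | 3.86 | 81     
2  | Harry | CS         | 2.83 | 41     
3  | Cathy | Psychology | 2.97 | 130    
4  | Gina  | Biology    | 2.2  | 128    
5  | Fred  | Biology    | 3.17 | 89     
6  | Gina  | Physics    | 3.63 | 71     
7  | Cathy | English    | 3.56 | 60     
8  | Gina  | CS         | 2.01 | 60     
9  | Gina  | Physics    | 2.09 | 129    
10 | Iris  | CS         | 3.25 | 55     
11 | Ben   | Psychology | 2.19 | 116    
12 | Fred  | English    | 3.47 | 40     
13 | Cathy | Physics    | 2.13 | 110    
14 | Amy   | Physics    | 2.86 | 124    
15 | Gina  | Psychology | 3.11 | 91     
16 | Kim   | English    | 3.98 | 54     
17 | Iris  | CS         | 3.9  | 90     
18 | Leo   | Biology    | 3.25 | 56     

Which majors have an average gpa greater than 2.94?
SELECT major, AVG(gpa)
FROM students
GROUP BY major
HAVING AVG(gpa) > 2.94

Result:
  Biology: avg=3.12
  CS: avg=3.00
  English: avg=3.67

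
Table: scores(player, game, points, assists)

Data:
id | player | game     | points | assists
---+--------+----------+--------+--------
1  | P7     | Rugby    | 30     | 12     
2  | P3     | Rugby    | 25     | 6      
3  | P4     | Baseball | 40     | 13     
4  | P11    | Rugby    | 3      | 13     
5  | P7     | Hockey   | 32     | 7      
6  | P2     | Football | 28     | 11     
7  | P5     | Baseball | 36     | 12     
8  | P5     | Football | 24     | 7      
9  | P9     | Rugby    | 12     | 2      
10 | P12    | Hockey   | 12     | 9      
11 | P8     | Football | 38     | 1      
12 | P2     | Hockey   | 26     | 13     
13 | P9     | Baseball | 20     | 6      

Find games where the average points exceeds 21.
SELECT game, AVG(points)
FROM scores
GROUP BY game
HAVING AVG(points) > 21

Result:
  Baseball: avg=32.00
  Football: avg=30.00
  Hockey: avg=23.33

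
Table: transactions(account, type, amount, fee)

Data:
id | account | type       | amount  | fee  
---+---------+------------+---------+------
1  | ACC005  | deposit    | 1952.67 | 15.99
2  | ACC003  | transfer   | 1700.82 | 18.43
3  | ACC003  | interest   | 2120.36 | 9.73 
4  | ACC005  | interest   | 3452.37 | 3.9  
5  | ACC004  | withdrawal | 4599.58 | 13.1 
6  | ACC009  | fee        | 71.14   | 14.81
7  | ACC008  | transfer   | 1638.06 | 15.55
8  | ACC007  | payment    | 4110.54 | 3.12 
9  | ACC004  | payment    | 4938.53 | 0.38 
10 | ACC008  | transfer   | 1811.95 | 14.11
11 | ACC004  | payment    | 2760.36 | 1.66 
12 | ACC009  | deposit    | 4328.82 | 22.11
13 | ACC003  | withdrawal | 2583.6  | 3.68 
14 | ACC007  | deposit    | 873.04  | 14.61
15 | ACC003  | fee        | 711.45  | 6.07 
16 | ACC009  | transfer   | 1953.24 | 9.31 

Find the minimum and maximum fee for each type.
SELECT type, MIN(fee), MAX(fee)
FROM transactions
GROUP BY type

Result:
  deposit: min=14.61, max=22.11
  fee: min=6.07, max=14.81
  interest: min=3.90, max=9.73
  payment: min=0.38, max=3.12
  transfer: min=9.31, max=18.43
  withdrawal: min=3.68, max=13.10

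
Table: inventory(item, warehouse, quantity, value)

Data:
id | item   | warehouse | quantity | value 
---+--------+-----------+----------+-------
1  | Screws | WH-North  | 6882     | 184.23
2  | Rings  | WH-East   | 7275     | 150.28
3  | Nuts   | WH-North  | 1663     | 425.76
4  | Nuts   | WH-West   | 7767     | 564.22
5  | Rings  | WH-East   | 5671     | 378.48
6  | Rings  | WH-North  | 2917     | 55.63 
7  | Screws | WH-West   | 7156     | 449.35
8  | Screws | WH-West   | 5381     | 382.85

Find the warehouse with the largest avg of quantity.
SELECT warehouse, AVG(quantity) as val
FROM inventory
GROUP BY warehouse
ORDER BY val DESC
LIMIT 1

Result: WH-West with avg(quantity) = 6768.00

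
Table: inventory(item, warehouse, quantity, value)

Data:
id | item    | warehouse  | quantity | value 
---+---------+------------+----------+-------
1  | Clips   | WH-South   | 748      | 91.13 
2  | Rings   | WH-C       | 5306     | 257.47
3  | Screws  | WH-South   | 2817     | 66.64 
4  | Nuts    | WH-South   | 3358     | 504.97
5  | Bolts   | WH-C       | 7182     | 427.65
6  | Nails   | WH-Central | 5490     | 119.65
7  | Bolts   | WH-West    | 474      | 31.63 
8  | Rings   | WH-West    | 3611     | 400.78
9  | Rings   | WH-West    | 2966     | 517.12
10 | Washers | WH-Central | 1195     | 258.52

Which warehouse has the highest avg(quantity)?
SELECT warehouse, AVG(quantity) as val
FROM inventory
GROUP BY warehouse
ORDER BY val DESC
LIMIT 1

Result: WH-C with avg(quantity) = 6244.00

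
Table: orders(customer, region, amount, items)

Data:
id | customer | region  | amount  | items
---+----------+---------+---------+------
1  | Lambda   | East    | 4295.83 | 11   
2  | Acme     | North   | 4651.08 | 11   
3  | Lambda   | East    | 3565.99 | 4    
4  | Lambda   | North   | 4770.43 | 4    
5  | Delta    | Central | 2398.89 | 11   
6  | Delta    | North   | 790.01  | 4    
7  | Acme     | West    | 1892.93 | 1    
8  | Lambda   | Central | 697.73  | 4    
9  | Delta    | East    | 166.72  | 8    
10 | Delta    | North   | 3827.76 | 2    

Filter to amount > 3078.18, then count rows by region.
SELECT region, COUNT(*)
FROM orders
WHERE amount > 3078.18
GROUP BY region

Note: WHERE filters rows before grouping.

Result:
  East: 2
  North: 3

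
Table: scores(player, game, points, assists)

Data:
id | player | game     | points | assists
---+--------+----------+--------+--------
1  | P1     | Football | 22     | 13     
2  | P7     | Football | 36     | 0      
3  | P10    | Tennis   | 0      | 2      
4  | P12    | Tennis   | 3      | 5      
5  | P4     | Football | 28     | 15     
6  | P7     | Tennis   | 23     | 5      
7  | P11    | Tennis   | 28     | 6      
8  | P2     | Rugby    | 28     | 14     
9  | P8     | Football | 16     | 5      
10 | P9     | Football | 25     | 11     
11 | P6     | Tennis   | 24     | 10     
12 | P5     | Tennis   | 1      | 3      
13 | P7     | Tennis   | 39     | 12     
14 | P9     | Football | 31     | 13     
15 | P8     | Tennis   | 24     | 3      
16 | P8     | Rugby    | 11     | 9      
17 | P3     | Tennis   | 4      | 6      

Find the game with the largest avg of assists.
SELECT game, AVG(assists) as val
FROM scores
GROUP BY game
ORDER BY val DESC
LIMIT 1

Result: Rugby with avg(assists) = 11.50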